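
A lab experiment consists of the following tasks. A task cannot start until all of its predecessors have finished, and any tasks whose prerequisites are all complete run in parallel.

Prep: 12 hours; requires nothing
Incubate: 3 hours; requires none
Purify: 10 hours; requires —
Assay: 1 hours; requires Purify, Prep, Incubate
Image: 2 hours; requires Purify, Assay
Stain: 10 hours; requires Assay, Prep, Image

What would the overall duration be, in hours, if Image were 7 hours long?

30

Actual critical path: Prep→Assay→Image→Stain = 12+1+2+10 = 25 ⇒ 25 hours.
Image is on the critical path; changing it to 7 makes that path 30 hours.
No other chain overtakes it, so the finish is 30 hours.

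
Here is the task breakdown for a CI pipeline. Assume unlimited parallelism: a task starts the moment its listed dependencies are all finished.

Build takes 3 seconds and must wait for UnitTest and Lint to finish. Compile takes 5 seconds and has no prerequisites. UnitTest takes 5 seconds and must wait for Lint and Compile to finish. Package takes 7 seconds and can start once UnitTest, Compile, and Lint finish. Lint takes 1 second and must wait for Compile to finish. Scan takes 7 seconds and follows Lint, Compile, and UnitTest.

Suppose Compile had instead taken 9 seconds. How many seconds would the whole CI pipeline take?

22

Actual critical path: Compile→Lint→UnitTest→Package = 5+1+5+7 = 18 ⇒ 18 seconds.
Compile is on the critical path; changing it to 9 makes that path 22 seconds.
No other chain overtakes it, so the finish is 22 seconds.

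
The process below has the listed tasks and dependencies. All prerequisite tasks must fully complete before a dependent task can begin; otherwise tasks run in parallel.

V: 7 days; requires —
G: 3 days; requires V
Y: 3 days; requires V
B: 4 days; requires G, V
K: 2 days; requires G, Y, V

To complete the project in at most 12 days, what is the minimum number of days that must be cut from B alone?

Current finish: 14 days; target: 12.
B is on every critical path, so each day cut from B cuts the finish by one (this holds down to a finish of 12).
Need 14 − 12 = 2 days off B → B becomes 2 days, finish becomes 12.

2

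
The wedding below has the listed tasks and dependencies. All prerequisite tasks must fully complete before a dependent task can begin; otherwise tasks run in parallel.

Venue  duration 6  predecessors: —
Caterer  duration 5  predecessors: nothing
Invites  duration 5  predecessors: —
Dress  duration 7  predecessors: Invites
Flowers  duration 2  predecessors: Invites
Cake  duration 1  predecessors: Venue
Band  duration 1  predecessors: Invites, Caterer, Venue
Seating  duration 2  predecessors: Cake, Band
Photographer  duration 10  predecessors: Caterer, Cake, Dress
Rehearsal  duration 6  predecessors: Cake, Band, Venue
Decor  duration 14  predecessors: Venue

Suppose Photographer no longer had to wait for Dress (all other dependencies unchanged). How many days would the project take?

With the dependency in place, Invites→Dress→Photographer = 5+7+10 = 22 sets the finish at 22 days.
Without Dress→Photographer, Photographer's earliest start moves from 12 to 7.
The longest chain is now Venue→Decor = 6+14 = 20, so the project takes 20 days.

20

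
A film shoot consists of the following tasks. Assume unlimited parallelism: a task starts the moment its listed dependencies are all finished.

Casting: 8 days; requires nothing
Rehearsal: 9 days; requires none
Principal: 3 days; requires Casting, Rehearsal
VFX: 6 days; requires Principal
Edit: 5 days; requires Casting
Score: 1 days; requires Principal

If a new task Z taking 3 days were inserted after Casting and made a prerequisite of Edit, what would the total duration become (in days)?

18

Originally the film shoot takes 18 days.
With Z inserted, Edit now waits for max(Casting, Z).
New critical path: Rehearsal→Principal→VFX = 9+3+6 = 18 ⇒ 18 days.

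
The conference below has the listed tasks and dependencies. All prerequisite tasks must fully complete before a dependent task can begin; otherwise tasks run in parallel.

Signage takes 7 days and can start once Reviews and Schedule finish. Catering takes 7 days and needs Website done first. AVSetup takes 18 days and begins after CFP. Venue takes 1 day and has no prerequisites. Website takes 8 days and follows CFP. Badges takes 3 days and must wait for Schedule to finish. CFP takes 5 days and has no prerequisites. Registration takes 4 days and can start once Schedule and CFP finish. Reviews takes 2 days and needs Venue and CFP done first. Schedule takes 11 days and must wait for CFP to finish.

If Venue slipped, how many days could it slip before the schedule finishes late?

CFP→Schedule→Signage = 5+11+7 = 23 sets the makespan at 23 days.
Venue finishes as early as 1 and must finish by 14.
So Venue can slip 14 − 1 = 13 days.

13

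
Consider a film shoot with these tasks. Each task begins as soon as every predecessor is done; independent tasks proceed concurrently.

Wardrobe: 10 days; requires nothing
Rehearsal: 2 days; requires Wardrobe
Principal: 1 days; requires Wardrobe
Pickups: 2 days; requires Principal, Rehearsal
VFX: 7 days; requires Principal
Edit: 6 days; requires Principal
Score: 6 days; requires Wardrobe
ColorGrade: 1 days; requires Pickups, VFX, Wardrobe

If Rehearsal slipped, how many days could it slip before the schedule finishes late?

4

Wardrobe→Principal→VFX→ColorGrade = 10+1+7+1 = 19 sets the makespan at 19 days.
The longest chain containing Rehearsal totals 15 days.
So Rehearsal can slip 16 − 12 = 4 days.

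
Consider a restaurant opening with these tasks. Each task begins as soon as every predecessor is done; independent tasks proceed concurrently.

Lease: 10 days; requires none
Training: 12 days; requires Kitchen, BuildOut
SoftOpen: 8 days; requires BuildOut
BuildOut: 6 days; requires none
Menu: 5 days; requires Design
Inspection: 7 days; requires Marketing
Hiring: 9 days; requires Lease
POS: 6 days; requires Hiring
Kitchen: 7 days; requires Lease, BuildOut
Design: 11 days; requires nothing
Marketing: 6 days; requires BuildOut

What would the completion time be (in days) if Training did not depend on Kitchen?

With the dependency in place, Lease→Kitchen→Training = 10+7+12 = 29 sets the finish at 29 days.
Without Kitchen→Training, Training's earliest start moves from 17 to 6.
The longest chain is now Lease→Hiring→POS = 10+9+6 = 25, so the schedule takes 25 days.

25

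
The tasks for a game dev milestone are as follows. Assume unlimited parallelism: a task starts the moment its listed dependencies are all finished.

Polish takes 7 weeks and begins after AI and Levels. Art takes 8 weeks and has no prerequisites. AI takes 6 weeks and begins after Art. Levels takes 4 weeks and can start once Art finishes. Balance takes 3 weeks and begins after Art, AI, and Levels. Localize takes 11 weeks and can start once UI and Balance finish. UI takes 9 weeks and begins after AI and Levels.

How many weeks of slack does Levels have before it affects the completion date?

Art→AI→UI→Localize = 8+6+9+11 = 34 sets the makespan at 34 weeks.
Longest path through Levels: 32 weeks (earliest finish 12, latest finish 14).
Slack of Levels = 10 − 8 = 2 weeks.

2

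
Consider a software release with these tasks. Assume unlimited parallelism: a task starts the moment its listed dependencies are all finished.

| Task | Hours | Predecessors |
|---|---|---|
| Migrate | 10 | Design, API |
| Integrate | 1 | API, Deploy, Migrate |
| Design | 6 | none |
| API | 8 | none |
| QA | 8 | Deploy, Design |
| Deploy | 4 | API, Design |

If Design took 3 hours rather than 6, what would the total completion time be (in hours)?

Baseline: API→Deploy→QA = 8+4+8 = 20 → 20 hours.
Design has 2 hours of float (longest path through it is 18).
The critical path is still API→Deploy→QA; finish is now 20 hours.

20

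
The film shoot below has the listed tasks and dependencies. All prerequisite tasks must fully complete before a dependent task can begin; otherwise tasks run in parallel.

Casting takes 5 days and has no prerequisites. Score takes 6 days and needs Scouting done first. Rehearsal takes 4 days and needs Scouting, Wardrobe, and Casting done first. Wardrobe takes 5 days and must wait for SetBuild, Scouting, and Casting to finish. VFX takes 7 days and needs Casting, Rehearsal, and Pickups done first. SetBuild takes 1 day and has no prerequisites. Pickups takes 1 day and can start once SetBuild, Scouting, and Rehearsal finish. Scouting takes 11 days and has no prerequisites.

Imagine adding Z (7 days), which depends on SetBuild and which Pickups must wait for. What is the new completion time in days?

28

Originally the plan takes 28 days.
With Z inserted, Pickups now waits for max(SetBuild, Scouting, Rehearsal, Z).
New critical path: Scouting→Wardrobe→Rehearsal→Pickups→VFX = 11+5+4+1+7 = 28 ⇒ 28 days.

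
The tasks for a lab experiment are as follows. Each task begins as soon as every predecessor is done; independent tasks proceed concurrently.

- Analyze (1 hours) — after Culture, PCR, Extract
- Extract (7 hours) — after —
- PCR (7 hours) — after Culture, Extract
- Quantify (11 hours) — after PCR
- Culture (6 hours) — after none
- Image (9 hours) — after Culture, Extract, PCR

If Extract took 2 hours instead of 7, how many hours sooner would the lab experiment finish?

1

The binding path is Extract→PCR→Quantify = 7+7+11 = 25; finish at 25 hours.
Since Extract is critical, the -5 change carries straight to that chain (now 20 hours).
Now Culture→PCR→Quantify = 6+7+11 = 24 is longest, so the finish becomes 24 hours.
Change in finish: 24 − 25 = -1 hours.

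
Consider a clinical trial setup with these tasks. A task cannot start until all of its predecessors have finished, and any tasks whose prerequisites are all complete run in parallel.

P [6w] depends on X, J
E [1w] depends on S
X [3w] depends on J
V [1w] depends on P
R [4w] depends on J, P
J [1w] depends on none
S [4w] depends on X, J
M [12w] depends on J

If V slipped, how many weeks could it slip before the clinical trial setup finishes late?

The longest chain is J→X→P→R = 1+3+6+4 = 14; overall finish 14 weeks.
Longest path through V: 11 weeks (earliest finish 11, latest finish 14).
Float = 14 − 11 = 3.

3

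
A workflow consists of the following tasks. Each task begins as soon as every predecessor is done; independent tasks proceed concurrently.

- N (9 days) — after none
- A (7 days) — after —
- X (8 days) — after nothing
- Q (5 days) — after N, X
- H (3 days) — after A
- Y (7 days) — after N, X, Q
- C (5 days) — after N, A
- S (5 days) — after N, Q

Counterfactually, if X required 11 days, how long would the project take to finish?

Actual critical path: N→Q→Y = 9+5+7 = 21 ⇒ 21 days.
The longest path through X is only 20 days, so X has float 1.
New critical path: X→Q→Y = 11+5+7 = 23 ⇒ 23 days.

23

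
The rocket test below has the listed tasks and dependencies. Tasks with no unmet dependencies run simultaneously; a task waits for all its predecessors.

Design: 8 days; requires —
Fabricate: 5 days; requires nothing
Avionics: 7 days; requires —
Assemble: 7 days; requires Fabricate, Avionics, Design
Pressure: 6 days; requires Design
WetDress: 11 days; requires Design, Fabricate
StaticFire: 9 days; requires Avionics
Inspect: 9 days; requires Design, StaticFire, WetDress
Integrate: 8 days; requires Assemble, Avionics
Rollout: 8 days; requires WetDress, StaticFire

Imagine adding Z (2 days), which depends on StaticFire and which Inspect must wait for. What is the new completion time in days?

28

Originally the project takes 28 days.
With Z inserted, Inspect now waits for max(Design, StaticFire, WetDress, Z).
New critical path: Design→WetDress→Inspect = 8+11+9 = 28 ⇒ 28 days.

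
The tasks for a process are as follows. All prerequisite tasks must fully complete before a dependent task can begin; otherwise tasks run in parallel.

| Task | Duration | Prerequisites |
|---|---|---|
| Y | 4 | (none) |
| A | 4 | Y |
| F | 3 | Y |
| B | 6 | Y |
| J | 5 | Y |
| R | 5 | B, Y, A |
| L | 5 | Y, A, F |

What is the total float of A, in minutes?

Y→B→R = 4+6+5 = 15 sets the makespan at 15 minutes.
Longest path through A: 13 minutes (earliest finish 8, latest finish 10).
So A can slip 10 − 8 = 2 minutes.

2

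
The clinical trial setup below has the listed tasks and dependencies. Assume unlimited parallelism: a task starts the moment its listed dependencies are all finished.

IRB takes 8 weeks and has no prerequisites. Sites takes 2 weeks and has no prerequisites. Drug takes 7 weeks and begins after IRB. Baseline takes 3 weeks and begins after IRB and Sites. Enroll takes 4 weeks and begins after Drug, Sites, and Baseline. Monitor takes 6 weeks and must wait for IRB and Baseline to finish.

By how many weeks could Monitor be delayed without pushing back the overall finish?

Critical path: IRB→Drug→Enroll = 8+7+4 = 19, so the finish is 19 weeks.
The longest chain containing Monitor totals 17 weeks.
Slack of Monitor = 13 − 11 = 2 weeks.

2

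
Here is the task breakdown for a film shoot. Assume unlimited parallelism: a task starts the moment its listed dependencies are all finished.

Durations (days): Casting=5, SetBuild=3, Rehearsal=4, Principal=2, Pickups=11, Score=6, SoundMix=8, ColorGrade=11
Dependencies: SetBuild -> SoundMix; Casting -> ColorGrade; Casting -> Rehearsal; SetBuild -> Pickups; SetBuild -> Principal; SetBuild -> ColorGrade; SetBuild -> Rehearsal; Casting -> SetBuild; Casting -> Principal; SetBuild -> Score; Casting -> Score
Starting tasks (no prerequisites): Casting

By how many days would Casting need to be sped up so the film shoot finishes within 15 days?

4

Current finish: 19 days; target: 15.
Casting is on every critical path, so each day cut from Casting cuts the finish by one (this holds down to a finish of 15).
Need 19 − 15 = 4 days off Casting → Casting becomes 1 day, finish becomes 15.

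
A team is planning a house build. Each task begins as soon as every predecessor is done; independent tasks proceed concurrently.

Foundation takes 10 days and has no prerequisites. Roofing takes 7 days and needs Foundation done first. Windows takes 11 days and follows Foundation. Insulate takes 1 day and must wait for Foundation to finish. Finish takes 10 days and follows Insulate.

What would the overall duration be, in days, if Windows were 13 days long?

The binding path is Foundation→Windows = 10+11 = 21; finish at 21 days.
Windows lies on that path, so at 13 days the path becomes 23 days.
No other chain overtakes it, so the finish is 23 days.

23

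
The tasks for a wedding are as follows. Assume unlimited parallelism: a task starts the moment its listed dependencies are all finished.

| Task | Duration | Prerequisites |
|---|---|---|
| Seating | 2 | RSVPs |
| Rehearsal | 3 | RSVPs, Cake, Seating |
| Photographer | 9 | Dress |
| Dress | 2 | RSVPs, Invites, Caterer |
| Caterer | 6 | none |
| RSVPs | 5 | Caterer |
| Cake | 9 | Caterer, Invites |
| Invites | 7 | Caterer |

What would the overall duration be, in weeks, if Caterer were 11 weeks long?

30

Critical path before the change: Caterer→Invites→Cake→Rehearsal = 6+7+9+3 = 25 giving 25 weeks.
Caterer lies on that path, so at 11 weeks the path becomes 30 weeks.
No other chain overtakes it, so the finish is 30 weeks.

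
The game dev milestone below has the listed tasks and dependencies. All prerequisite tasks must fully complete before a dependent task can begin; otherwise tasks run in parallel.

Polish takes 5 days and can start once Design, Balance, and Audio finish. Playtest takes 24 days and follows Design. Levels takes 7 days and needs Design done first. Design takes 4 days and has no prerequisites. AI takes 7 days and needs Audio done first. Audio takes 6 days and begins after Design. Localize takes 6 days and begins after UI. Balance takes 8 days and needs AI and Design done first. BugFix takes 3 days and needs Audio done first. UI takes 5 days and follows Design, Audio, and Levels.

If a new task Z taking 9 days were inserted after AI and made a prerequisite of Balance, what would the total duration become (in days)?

39

Originally the project takes 30 days.
With Z inserted, Balance now waits for max(AI, Design, Z).
New critical path: Design→Audio→AI→Z→Balance→Polish = 4+6+7+9+8+5 = 39 ⇒ 39 days.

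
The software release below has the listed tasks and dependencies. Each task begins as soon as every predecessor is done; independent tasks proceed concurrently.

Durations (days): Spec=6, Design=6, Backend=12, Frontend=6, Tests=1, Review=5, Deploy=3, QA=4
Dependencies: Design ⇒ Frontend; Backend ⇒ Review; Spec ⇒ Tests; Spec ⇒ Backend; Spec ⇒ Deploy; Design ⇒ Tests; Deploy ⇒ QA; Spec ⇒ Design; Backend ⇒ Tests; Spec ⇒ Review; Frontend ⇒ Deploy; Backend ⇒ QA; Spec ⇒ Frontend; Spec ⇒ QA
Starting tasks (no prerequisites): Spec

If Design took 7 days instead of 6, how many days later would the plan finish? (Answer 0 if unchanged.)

1

Actual critical path: Spec→Design→Frontend→Deploy→QA = 6+6+6+3+4 = 25 ⇒ 25 days.
Design lies on that path, so at 7 days the path becomes 26 days.
That remains the longest chain; total 26 days.
Change in finish: 26 − 25 = +1 days.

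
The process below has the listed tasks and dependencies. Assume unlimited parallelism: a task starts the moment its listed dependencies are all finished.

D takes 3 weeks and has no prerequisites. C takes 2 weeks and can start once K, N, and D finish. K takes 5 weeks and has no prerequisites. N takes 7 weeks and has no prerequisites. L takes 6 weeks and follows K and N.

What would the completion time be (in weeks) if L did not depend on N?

With the dependency in place, N→L = 7+6 = 13 sets the finish at 13 weeks.
Without N→L, L's earliest start moves from 7 to 5.
The longest chain is now K→L = 5+6 = 11, so the schedule takes 11 weeks.

11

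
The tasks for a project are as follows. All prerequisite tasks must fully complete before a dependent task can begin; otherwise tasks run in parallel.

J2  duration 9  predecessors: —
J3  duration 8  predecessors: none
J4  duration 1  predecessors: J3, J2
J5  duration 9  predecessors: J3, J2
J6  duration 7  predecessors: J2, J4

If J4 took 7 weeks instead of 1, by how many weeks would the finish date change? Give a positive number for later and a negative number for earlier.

Actual critical path: J2→J5 = 9+9 = 18 ⇒ 18 weeks.
The longest path through J4 is only 17 weeks, so J4 has float 1.
Now J2→J4→J6 = 9+7+7 = 23 is longest, so the finish becomes 23 weeks.
Change in finish: 23 − 18 = +5 weeks.

5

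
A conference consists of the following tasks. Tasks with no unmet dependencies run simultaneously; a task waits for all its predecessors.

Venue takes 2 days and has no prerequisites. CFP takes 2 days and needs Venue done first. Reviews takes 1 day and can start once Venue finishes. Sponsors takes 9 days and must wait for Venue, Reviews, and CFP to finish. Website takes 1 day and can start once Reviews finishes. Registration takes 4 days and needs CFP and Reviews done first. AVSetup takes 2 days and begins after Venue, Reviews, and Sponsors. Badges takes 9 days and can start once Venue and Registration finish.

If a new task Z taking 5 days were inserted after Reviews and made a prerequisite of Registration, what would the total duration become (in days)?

21

Originally the schedule takes 17 days.
With Z inserted, Registration now waits for max(CFP, Reviews, Z).
New critical path: Venue→Reviews→Z→Registration→Badges = 2+1+5+4+9 = 21 ⇒ 21 days.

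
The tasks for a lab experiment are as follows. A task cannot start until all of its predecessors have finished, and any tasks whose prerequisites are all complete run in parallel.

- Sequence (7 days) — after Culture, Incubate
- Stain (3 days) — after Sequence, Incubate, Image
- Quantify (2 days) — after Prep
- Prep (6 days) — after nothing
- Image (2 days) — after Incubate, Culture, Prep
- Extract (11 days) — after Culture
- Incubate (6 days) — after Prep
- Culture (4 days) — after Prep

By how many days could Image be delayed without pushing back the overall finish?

5

The longest chain is Prep→Incubate→Sequence→Stain = 6+6+7+3 = 22; overall finish 22 days.
The longest chain containing Image totals 17 days.
Float = 22 − 17 = 5.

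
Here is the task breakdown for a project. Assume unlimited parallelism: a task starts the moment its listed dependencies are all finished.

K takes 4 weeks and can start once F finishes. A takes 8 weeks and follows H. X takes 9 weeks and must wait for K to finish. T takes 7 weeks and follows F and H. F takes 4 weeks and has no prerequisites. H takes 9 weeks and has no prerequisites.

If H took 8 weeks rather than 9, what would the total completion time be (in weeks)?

Critical path before the change: H→A = 9+8 = 17 giving 17 weeks.
H is on the critical path; changing it to 8 makes that path 16 weeks.
Now F→K→X = 4+4+9 = 17 is longest, so the finish becomes 17 weeks.

17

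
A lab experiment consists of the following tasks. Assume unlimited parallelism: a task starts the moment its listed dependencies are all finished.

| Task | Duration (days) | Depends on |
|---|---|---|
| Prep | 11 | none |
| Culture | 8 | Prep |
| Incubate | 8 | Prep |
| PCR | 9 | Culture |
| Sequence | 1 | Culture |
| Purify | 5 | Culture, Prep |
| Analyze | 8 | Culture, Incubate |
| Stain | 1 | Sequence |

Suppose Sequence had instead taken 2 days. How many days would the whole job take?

28

Actual critical path: Prep→Culture→PCR = 11+8+9 = 28 ⇒ 28 days.
Sequence is off the critical path — its longest chain is 21 days, giving 7 of slack.
No other chain overtakes it, so the finish is 28 days.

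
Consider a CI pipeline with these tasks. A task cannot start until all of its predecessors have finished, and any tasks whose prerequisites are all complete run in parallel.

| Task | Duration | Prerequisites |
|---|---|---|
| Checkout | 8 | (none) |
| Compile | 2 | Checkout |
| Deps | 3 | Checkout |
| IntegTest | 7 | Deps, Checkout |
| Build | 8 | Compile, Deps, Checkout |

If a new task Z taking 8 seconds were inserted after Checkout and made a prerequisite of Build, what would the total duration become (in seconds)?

Originally the job takes 19 seconds.
With Z inserted, Build now waits for max(Compile, Deps, Checkout, Z).
New critical path: Checkout→Z→Build = 8+8+8 = 24 ⇒ 24 seconds.

24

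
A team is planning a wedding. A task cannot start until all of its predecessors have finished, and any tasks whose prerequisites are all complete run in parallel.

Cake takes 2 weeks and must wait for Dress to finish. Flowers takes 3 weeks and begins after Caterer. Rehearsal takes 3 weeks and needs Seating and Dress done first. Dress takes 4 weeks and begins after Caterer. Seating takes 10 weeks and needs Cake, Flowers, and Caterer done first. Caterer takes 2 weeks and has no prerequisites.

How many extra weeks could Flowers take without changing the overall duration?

3

The longest chain is Caterer→Dress→Cake→Seating→Rehearsal = 2+4+2+10+3 = 21; overall finish 21 weeks.
Longest path through Flowers: 18 weeks (earliest finish 5, latest finish 8).
Float = 21 − 18 = 3.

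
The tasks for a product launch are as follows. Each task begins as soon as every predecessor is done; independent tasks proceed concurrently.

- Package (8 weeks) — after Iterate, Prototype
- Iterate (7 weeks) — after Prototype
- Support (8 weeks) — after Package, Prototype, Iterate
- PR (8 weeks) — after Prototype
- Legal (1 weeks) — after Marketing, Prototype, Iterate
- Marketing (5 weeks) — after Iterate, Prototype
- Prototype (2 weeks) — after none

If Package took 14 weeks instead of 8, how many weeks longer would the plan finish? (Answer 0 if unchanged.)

6

As given, the longest chain is Prototype→Iterate→Package→Support = 2+7+8+8 = 25, so the finish is 25 weeks.
Package is on the critical path; changing it to 14 makes that path 31 weeks.
No other chain overtakes it, so the finish is 31 weeks.
Change in finish: 31 − 25 = +6 weeks.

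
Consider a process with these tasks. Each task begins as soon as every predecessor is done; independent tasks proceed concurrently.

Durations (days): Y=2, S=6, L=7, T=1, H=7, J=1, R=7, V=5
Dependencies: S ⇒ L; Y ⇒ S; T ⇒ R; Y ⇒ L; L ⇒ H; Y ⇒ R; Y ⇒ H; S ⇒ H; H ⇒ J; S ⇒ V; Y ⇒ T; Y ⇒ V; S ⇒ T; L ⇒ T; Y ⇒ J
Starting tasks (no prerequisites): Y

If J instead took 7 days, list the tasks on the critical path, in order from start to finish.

Y, S, L, H, J

Critical path before the change: Y→S→L→H→J = 2+6+7+7+1 = 23 giving 23 days.
J is on the critical path; changing it to 7 makes that path 29 days.
No other chain overtakes it, so the finish is 29 days.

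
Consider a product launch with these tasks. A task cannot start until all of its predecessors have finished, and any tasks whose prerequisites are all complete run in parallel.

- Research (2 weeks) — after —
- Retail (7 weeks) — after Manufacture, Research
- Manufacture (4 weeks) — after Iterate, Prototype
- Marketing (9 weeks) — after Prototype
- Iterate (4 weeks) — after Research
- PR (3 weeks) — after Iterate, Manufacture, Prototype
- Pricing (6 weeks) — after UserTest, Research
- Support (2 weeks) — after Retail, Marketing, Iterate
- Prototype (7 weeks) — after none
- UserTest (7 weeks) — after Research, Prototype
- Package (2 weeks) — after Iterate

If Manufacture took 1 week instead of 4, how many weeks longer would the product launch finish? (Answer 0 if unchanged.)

0

As given, the longest chain is Prototype→Manufacture→Retail→Support = 7+4+7+2 = 20, so the finish is 20 weeks.
Manufacture is on the critical path; changing it to 1 makes that path 17 weeks.
The binding chain switches to Prototype→UserTest→Pricing = 7+7+6 = 20; finish 20 weeks.
Change in finish: 20 − 20 = +0 weeks.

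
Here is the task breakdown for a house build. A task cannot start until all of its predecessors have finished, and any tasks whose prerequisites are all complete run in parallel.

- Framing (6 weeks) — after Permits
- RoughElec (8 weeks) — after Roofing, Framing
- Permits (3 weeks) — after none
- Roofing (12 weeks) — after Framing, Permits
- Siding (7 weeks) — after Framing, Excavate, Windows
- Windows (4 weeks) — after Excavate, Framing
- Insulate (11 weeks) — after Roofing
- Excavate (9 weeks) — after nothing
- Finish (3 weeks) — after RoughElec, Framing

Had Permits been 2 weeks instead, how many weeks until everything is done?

Critical path before the change: Permits→Framing→Roofing→RoughElec→Finish = 3+6+12+8+3 = 32 giving 32 weeks.
Permits lies on that path, so at 2 weeks the path becomes 31 weeks.
That remains the longest chain; total 31 weeks.

31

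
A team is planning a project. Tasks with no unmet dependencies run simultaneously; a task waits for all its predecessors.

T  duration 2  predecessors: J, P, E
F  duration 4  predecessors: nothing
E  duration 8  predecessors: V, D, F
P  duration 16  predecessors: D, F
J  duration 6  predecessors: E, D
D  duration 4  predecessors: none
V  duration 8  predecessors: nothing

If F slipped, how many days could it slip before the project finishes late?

Critical path: V→E→J→T = 8+8+6+2 = 24, so the finish is 24 days.
Longest path through F: 22 days (earliest finish 4, latest finish 6).
Float = 24 − 22 = 2.

2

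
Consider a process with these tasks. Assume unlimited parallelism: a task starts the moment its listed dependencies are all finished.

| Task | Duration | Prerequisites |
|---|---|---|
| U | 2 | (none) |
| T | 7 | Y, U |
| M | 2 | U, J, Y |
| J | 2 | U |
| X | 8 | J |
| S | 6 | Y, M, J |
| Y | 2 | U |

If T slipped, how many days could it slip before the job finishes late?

1

Critical path: U→J→M→S = 2+2+2+6 = 12, so the finish is 12 days.
T finishes as early as 11 and must finish by 12.
Float = 12 − 11 = 1.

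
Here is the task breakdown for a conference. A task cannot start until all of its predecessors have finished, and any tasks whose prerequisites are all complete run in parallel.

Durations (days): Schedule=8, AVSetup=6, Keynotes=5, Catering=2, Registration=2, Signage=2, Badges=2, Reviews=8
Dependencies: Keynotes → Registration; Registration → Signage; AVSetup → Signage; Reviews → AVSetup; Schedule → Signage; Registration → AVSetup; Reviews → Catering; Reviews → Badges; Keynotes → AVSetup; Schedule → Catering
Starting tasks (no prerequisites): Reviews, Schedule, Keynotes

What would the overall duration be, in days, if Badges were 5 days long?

Critical path before the change: Reviews→AVSetup→Signage = 8+6+2 = 16 giving 16 days.
Badges is off the critical path — its longest chain is 10 days, giving 6 of slack.
That remains the longest chain; total 16 days.

16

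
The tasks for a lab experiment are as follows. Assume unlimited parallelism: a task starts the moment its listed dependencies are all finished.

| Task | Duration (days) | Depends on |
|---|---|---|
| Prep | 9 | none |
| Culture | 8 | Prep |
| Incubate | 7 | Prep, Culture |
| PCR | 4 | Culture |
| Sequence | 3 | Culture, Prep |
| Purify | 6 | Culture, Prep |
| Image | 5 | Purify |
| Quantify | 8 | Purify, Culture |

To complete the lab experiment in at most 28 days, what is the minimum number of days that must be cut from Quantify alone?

Current finish: 31 days; target: 28.
Quantify is on every critical path, so each day cut from Quantify cuts the finish by one (this holds down to a finish of 28).
Need 31 − 28 = 3 days off Quantify → Quantify becomes 5 days, finish becomes 28.

3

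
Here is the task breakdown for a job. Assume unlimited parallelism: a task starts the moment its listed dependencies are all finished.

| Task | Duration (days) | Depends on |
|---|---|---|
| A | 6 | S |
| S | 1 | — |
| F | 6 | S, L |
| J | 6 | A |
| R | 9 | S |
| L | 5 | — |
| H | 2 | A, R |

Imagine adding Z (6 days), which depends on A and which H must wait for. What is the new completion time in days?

Originally the plan takes 13 days.
With Z inserted, H now waits for max(A, R, Z).
New critical path: S→A→Z→H = 1+6+6+2 = 15 ⇒ 15 days.

15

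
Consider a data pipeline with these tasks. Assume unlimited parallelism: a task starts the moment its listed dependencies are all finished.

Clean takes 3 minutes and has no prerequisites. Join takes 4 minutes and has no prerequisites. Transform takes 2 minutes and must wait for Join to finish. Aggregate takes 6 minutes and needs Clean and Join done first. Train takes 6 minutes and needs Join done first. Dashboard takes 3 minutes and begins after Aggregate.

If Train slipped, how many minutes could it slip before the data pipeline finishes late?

The longest chain is Join→Aggregate→Dashboard = 4+6+3 = 13; overall finish 13 minutes.
Train finishes as early as 10 and must finish by 13.
Slack of Train = 7 − 4 = 3 minutes.

3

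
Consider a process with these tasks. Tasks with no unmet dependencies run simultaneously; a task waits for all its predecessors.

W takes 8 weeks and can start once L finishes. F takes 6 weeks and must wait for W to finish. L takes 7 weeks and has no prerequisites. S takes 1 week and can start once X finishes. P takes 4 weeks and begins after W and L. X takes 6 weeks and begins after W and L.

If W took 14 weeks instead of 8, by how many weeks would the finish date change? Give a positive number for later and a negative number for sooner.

6

The binding path is L→W→X→S = 7+8+6+1 = 22; finish at 22 weeks.
W is on the critical path; changing it to 14 makes that path 28 weeks.
That remains the longest chain; total 28 weeks.
Change in finish: 28 − 22 = +6 weeks.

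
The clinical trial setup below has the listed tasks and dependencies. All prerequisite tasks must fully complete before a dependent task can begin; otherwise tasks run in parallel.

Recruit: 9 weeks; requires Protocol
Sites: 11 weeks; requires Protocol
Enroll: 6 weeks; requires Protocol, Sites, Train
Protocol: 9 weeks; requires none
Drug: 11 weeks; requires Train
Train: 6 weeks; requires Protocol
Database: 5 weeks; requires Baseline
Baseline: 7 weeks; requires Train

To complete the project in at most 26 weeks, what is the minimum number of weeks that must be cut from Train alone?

Current finish: 27 weeks; target: 26.
Train is on every critical path, so each week cut from Train cuts the finish by one (this holds down to a finish of 26).
Need 27 − 26 = 1 week off Train → Train becomes 5 weeks, finish becomes 26.

1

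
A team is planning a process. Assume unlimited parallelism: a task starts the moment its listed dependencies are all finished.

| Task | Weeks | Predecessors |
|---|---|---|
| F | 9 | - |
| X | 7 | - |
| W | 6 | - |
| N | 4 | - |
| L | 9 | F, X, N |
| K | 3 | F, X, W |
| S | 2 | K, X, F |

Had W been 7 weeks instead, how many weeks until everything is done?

18

Baseline: F→L = 9+9 = 18 → 18 weeks.
The longest path through W is only 11 weeks, so W has float 7.
The critical path is still F→L; finish is now 18 weeks.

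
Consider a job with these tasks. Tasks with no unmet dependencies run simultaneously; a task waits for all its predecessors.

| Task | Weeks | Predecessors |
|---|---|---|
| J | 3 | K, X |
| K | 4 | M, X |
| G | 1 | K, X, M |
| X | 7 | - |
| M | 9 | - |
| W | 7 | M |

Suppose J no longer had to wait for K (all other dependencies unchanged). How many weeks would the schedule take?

Before: longest chain M→K→J = 9+4+3 = 16, finish 16.
Without K→J, J's earliest start moves from 13 to 7.
After: M→W = 9+7 = 16 → 16 weeks.

16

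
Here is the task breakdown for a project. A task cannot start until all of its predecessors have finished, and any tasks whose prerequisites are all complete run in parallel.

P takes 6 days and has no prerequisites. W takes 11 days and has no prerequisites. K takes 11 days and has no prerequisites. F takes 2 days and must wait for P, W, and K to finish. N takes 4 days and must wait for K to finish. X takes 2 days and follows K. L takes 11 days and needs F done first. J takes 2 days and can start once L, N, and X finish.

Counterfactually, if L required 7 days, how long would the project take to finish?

Critical path before the change: W→F→L→J = 11+2+11+2 = 26 giving 26 days.
Since L is critical, the -4 change carries straight to that chain (now 22 days).
No other chain overtakes it, so the finish is 22 days.

22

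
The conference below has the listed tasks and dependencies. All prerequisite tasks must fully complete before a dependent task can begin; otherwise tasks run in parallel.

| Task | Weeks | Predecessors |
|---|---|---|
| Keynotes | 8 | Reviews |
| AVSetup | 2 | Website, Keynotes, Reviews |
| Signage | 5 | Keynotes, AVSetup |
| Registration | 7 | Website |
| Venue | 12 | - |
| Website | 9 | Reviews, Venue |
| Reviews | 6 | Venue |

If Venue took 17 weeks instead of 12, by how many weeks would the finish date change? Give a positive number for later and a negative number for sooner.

5

Baseline: Venue→Reviews→Website→Registration = 12+6+9+7 = 34 → 34 weeks.
Venue is on the critical path; changing it to 17 makes that path 39 weeks.
No other chain overtakes it, so the finish is 39 weeks.
Change in finish: 39 − 34 = +5 weeks.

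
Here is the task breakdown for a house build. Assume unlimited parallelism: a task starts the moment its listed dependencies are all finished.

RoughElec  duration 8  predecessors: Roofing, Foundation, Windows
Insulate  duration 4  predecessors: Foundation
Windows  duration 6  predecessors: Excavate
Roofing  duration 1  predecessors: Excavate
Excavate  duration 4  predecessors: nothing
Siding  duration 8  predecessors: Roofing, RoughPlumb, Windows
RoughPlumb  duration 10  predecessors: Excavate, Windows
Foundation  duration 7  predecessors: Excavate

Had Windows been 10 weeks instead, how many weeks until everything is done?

As given, the longest chain is Excavate→Windows→RoughPlumb→Siding = 4+6+10+8 = 28, so the finish is 28 weeks.
Windows is on the critical path; changing it to 10 makes that path 32 weeks.
No other chain overtakes it, so the finish is 32 weeks.

32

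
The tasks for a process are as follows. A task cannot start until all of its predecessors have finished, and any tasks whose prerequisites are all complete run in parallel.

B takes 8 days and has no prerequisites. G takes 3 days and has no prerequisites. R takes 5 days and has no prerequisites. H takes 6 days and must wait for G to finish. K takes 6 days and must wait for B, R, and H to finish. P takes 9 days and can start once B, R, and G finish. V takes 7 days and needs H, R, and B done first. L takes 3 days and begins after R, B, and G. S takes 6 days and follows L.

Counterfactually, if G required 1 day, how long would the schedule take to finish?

The binding path is B→P = 8+9 = 17; finish at 17 days.
G has 1 day of float (longest path through it is 16).
The critical path is still B→P; finish is now 17 days.

17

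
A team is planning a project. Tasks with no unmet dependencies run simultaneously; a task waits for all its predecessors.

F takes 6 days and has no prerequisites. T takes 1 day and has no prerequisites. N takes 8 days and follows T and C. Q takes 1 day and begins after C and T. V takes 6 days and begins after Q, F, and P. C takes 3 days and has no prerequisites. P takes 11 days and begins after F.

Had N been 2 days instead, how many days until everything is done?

23

Critical path before the change: F→P→V = 6+11+6 = 23 giving 23 days.
N is off the critical path — its longest chain is 11 days, giving 12 of slack.
That remains the longest chain; total 23 days.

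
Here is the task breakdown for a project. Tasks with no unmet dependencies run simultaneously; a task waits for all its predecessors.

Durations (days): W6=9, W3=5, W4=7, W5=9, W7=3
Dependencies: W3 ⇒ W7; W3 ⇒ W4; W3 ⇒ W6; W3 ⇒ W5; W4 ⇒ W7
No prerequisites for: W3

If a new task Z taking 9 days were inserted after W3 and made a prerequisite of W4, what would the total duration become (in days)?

Originally the schedule takes 15 days.
With Z inserted, W4 now waits for max(W3, Z).
New critical path: W3→Z→W4→W7 = 5+9+7+3 = 24 ⇒ 24 days.

24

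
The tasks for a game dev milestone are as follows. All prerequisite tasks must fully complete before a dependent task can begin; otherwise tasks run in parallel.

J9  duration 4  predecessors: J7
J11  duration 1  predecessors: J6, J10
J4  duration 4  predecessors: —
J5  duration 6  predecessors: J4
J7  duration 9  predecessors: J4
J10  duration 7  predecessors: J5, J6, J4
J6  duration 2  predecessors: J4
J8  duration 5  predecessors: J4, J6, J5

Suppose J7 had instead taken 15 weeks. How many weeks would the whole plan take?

23

The binding path is J4→J5→J10→J11 = 4+6+7+1 = 18; finish at 18 weeks.
J7 has 1 week of float (longest path through it is 17).
New critical path: J4→J7→J9 = 4+15+4 = 23 ⇒ 23 weeks.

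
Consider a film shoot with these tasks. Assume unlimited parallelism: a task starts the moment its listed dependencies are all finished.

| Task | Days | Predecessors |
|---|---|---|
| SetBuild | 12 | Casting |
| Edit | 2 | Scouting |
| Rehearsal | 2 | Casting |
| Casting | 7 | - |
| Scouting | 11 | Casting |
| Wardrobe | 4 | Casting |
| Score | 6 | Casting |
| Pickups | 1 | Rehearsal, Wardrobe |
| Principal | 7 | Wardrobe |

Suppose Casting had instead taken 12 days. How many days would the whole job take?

25

Baseline: Casting→Scouting→Edit = 7+11+2 = 20 → 20 days.
Casting is on the critical path; changing it to 12 makes that path 25 days.
That remains the longest chain; total 25 days.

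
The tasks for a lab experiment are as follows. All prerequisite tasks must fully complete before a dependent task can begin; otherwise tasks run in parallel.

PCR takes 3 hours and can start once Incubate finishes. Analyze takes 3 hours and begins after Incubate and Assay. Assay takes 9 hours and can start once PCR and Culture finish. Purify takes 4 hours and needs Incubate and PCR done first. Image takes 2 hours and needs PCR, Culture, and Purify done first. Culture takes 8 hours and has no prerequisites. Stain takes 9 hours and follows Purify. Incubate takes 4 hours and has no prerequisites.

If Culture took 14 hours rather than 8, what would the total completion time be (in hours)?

As given, the longest chain is Culture→Assay→Analyze = 8+9+3 = 20, so the finish is 20 hours.
Since Culture is critical, the +6 change carries straight to that chain (now 26 hours).
The critical path is still Culture→Assay→Analyze; finish is now 26 hours.

26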